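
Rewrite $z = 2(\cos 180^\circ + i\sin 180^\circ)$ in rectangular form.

a = r cos θ = 2 * -1 = -2
b = r sin θ = 2 * 0 = 0
z = -2


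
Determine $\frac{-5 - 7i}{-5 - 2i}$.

Multiply numerator and denominator by conjugate (-5 + 2i):
= (-5 - 7i)(-5 + 2i) / ((-5)^2 + (-2)^2)
= (39 + 25i) / 29
= 39/29 + (25/29)i


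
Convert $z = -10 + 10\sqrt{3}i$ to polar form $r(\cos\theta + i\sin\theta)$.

r = |z| = sqrt(a^2 + b^2) = sqrt((-10)^2 + (10*sqrt(3))^2) = sqrt(100 + 300) = sqrt(400) = 20
θ = arctan(b/a) = arctan(17.3205/-10) (quadrant-adjusted) = 120°
z = 20(cos 120° + i sin 120°)


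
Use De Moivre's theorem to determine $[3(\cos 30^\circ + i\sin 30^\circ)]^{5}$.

By De Moivre: z^n = r^n(cos(nθ) + i sin(nθ))
= 3^5(cos(5*30°) + i sin(5*30°))
= 243(cos 150° + i sin 150°)
= -243*sqrt(3)/2 + (243/2)i


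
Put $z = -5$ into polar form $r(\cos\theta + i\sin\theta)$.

r = |z| = sqrt(a^2 + b^2) = sqrt((-5)^2 + (0)^2) = sqrt(25 + 0) = sqrt(25) = 5
b = 0 and a < 0, so z lies on the negative real axis: θ = 180°
z = 5(cos 180° + i sin 180°)


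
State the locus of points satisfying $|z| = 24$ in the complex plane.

|z| = 24 means sqrt(x^2 + y^2) = 24
This is a circle of radius 24 centered at the origin


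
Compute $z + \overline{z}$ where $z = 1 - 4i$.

z + conjugate(z) = (a + bi) + (a - bi) = 2a
= 2 * 1 = 2


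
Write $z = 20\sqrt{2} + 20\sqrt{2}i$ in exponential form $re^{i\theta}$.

r = |z| = sqrt((20*sqrt(2))^2 + (20*sqrt(2))^2) = sqrt(800 + 800) = sqrt(1600) = 40
θ = arctan(b/a) = arctan(28.2843/28.2843) (quadrant-adjusted) = 45° = π/4
z = 40e^(i*π/4)


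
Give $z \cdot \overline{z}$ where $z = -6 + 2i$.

z * conjugate(z) = |z|^2 = a^2 + b^2
= (-6)^2 + 2^2 = 40


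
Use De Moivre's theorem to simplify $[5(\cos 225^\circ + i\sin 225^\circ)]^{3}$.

By De Moivre: z^n = r^n(cos(nθ) + i sin(nθ))
= 5^3(cos(3*225°) + i sin(3*225°))
= 125(cos 315° + i sin 315°)
= 125*sqrt(2)/2 - (125*sqrt(2)/2)i


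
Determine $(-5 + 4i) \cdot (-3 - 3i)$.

(a1*a2 - b1*b2) + (a1*b2 + b1*a2)i
= (15 - (-12)) + (15 + (-12))i
= 27 + 3i


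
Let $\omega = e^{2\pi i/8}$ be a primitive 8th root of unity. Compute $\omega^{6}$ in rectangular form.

ω^6 = e^(2πi·6/8) = e^(i·3π/2)
= cos(3π/2) + i sin(3π/2)
= -i


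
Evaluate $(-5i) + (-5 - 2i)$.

(0 + (-5)) + (-5 + (-2))i = -5 - 7i


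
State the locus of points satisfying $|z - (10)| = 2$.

|z - z0| = r describes a circle centered at z0 with radius r
Here z0 = 10 and r = 2
Locus: Circle centered at (10, 0) with radius 2


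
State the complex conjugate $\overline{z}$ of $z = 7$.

If z = a + bi, then conjugate(z) = a - bi
conjugate(7) = 7


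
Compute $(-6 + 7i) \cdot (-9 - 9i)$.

(a1*a2 - b1*b2) + (a1*b2 + b1*a2)i
= (54 - (-63)) + (54 + (-63))i
= 117 - 9i


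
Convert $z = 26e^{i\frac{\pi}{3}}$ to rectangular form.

a = r cos θ = 26 * 1/2 = 13
b = r sin θ = 26 * sqrt(3)/2 = 13*sqrt(3)
z = 13 + 13*sqrt(3)i


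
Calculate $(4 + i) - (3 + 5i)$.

(4 - 3) + (1 - 5)i = 1 - 4i


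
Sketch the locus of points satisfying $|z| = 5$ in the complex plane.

|z| = 5 means sqrt(x^2 + y^2) = 5
This is a circle of radius 5 centered at the origin


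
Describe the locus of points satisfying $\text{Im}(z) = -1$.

Im(z) = y where z = x + yi; the equation y = -1 is satisfied by all points with that y-coordinate
Locus: Horizontal line y = -1


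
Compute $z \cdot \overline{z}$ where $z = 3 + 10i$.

z * conjugate(z) = |z|^2 = a^2 + b^2
= 3^2 + 10^2 = 109


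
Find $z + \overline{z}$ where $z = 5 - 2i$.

z + conjugate(z) = (a + bi) + (a - bi) = 2a
= 2 * 5 = 10


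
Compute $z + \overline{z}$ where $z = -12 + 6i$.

z + conjugate(z) = (a + bi) + (a - bi) = 2a
= 2 * (-12) = -24


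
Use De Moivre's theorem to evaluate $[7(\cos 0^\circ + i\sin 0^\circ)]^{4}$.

By De Moivre: z^n = r^n(cos(nθ) + i sin(nθ))
= 7^4(cos(4*0°) + i sin(4*0°))
= 2401(cos 0° + i sin 0°)
= 2401


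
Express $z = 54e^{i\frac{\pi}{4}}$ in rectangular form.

a = r cos θ = 54 * sqrt(2)/2 = 27*sqrt(2)
b = r sin θ = 54 * sqrt(2)/2 = 27*sqrt(2)
z = 27*sqrt(2) + 27*sqrt(2)i


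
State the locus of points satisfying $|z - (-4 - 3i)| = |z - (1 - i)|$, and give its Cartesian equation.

|z - z1| = |z - z2| means z is equidistant from z1 and z2,
i.e. the perpendicular bisector of the segment from (-4, -3) to (1, -1) (midpoint (-3/2, -2)).
With z = x + yi, square both sides:
(x - (-4))^2 + (y - (-3))^2 = (x - 1)^2 + (y - (-1))^2
The x^2 and y^2 terms cancel: 10x + 4y = 2 - 25 = -23
Simplify: 10x + 4y = -23
Locus: Perpendicular bisector of the segment from (-4, -3) to (1, -1): the line 10x + 4y = -23


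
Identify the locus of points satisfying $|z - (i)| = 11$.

|z - z0| = r describes a circle centered at z0 with radius r
Here z0 = i and r = 11
Locus: Circle centered at (0, 1) with radius 11


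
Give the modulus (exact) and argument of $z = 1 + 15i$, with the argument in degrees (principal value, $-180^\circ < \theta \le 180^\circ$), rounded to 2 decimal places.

|z| = sqrt(1^2 + 15^2) = sqrt(226)
arg(z) = arctan(b/a) = arctan(15/1) (quadrant-adjusted) = 86.19°


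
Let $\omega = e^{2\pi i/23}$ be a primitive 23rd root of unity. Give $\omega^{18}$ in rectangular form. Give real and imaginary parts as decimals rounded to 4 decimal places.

ω^18 = e^(2πi·18/23) = e^(i·36π/23)
= cos(36π/23) + i sin(36π/23)
= 0.2035 - 0.9791i


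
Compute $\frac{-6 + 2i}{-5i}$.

Multiply numerator and denominator by conjugate (5i):
= (-6 + 2i)(5i) / (0^2 + (-5)^2)
= (-10 - 30i) / 25
Divide through by 5: (-2 - 6i) / 5
= -2/5 - (6/5)i


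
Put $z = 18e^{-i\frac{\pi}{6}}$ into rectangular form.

a = r cos θ = 18 * sqrt(3)/2 = 9*sqrt(3)
b = r sin θ = 18 * -1/2 = -9
z = 9*sqrt(3) - 9i


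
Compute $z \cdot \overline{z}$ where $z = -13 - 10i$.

z * conjugate(z) = |z|^2 = a^2 + b^2
= (-13)^2 + (-10)^2 = 269


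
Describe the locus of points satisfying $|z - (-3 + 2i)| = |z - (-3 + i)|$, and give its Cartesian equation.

|z - z1| = |z - z2| means z is equidistant from z1 and z2,
i.e. the perpendicular bisector of the segment from (-3, 2) to (-3, 1) (midpoint (-3, 3/2)).
With z = x + yi, square both sides:
(x - (-3))^2 + (y - 2)^2 = (x - (-3))^2 + (y - 1)^2
The x^2 and y^2 terms cancel: 0x + (-2)y = 10 - 13 = -3
Simplify: y = 3/2
Locus: Perpendicular bisector of the segment from (-3, 2) to (-3, 1): the line y = 3/2


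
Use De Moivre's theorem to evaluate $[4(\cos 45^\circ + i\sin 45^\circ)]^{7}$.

By De Moivre: z^n = r^n(cos(nθ) + i sin(nθ))
= 4^7(cos(7*45°) + i sin(7*45°))
= 16384(cos 315° + i sin 315°)
= 8192*sqrt(2) - 8192*sqrt(2)i


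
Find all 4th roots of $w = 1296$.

|w| = 1296, arg(w) = 0°
Root modulus = 1296^(1/4) = 6
Root arguments: θ_k = (0° + 360°k)/4 for k = 0, 1, ..., 3
Roots: 6, 6i, -6, -6i


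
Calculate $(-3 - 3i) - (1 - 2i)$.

(-3 - 1) + (-3 - (-2))i = -4 - i


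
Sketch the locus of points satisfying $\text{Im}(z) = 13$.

Im(z) = y where z = x + yi; the equation y = 13 is satisfied by all points with that y-coordinate
Locus: Horizontal line y = 13


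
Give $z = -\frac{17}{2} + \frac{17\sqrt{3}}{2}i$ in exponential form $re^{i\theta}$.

r = |z| = sqrt((-17/2)^2 + (17*sqrt(3)/2)^2) = sqrt(289/4 + 867/4) = sqrt(289) = 17
θ = arctan(b/a) = arctan(14.7224/-8.5) (quadrant-adjusted) = 120° = 2π/3
z = 17e^(i*2π/3)


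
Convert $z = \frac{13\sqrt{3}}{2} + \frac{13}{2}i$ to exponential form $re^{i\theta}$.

r = |z| = sqrt((13*sqrt(3)/2)^2 + (13/2)^2) = sqrt(507/4 + 169/4) = sqrt(169) = 13
θ = arctan(b/a) = arctan(6.5/11.2583) (quadrant-adjusted) = 30° = π/6
z = 13e^(i*π/6)


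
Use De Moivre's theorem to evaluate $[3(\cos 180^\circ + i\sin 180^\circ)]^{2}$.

By De Moivre: z^n = r^n(cos(nθ) + i sin(nθ))
= 3^2(cos(2*180°) + i sin(2*180°))
= 9(cos 0° + i sin 0°)
= 9


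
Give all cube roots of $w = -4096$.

|w| = 4096, arg(w) = 180°
Root modulus = 4096^(1/3) = 16
Root arguments: θ_k = (180° + 360°k)/3 for k = 0, 1, ..., 2
Roots: 8 + 8*sqrt(3)i, -16, 8 - 8*sqrt(3)i


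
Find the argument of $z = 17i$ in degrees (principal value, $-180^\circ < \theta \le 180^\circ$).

a = 0 and b > 0, so z lies on the positive imaginary axis: θ = 90°


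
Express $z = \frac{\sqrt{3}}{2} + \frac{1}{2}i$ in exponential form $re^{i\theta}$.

r = |z| = sqrt((sqrt(3)/2)^2 + (1/2)^2) = sqrt(3/4 + 1/4) = sqrt(1) = 1
θ = arctan(b/a) = arctan(0.5/0.866) (quadrant-adjusted) = 30° = π/6
z = 1e^(i*π/6)


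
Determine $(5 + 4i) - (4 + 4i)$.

(5 - 4) + (4 - 4)i = 1


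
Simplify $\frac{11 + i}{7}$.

Divisor is real, so divide each part by 7:
= 11/7 + (1/7)i


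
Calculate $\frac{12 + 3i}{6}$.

Divisor is real, so divide each part by 6:
= 2 + (1/2)i


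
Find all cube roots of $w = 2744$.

|w| = 2744, arg(w) = 0°
Root modulus = 2744^(1/3) = 14
Root arguments: θ_k = (0° + 360°k)/3 for k = 0, 1, ..., 2
Roots: 14, -7 + 7*sqrt(3)i, -7 - 7*sqrt(3)i


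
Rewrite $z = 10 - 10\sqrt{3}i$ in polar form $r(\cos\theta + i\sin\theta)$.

r = |z| = sqrt(a^2 + b^2) = sqrt((10)^2 + (-10*sqrt(3))^2) = sqrt(100 + 300) = sqrt(400) = 20
θ = arctan(b/a) = arctan(-17.3205/10) (quadrant-adjusted) = 300°
z = 20(cos 300° + i sin 300°)


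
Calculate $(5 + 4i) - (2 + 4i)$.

(5 - 2) + (4 - 4)i = 3


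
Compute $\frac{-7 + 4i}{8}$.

Divisor is real, so divide each part by 8:
= -7/8 + (1/2)i


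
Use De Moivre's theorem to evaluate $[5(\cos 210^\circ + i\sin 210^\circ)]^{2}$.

By De Moivre: z^n = r^n(cos(nθ) + i sin(nθ))
= 5^2(cos(2*210°) + i sin(2*210°))
= 25(cos 60° + i sin 60°)
= 25/2 + (25*sqrt(3)/2)i


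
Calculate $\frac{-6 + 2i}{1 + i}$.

Multiply numerator and denominator by conjugate (1 - i):
= (-6 + 2i)(1 - i) / (1^2 + 1^2)
= (-4 + 8i) / 2
= -2 + 4i


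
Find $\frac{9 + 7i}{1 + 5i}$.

Multiply numerator and denominator by conjugate (1 - 5i):
= (9 + 7i)(1 - 5i) / (1^2 + 5^2)
= (44 - 38i) / 26
Divide through by 2: (22 - 19i) / 13
= 22/13 - (19/13)i


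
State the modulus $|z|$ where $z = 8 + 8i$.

|z| = sqrt(a^2 + b^2) = sqrt(8^2 + 8^2) = sqrt(128) = sqrt(128)


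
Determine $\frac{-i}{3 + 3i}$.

Multiply numerator and denominator by conjugate (3 - 3i):
= (-i)(3 - 3i) / (3^2 + 3^2)
= (-3 - 3i) / 18
Divide through by 3: (-1 - i) / 6
= -1/6 - (1/6)i


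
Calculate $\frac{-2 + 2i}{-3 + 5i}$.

Multiply numerator and denominator by conjugate (-3 - 5i):
= (-2 + 2i)(-3 - 5i) / ((-3)^2 + 5^2)
= (16 + 4i) / 34
Divide through by 2: (8 + 2i) / 17
= 8/17 + (2/17)i


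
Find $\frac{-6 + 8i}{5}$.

Divisor is real, so divide each part by 5:
= -6/5 + (8/5)i


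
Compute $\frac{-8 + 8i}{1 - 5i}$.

Multiply numerator and denominator by conjugate (1 + 5i):
= (-8 + 8i)(1 + 5i) / (1^2 + (-5)^2)
= (-48 - 32i) / 26
Divide through by 2: (-24 - 16i) / 13
= -24/13 - (16/13)i


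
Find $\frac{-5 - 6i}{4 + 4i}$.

Multiply numerator and denominator by conjugate (4 - 4i):
= (-5 - 6i)(4 - 4i) / (4^2 + 4^2)
= (-44 - 4i) / 32
Divide through by 4: (-11 - i) / 8
= -11/8 - (1/8)i


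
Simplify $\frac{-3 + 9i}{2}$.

Divisor is real, so divide each part by 2:
= -3/2 + (9/2)i


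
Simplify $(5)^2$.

(a + bi)^2 = a^2 - b^2 + 2abi
= 5^2 - 0^2 + 2*5*0i
= 25


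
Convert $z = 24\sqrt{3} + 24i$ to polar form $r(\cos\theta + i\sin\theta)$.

r = |z| = sqrt(a^2 + b^2) = sqrt((24*sqrt(3))^2 + (24)^2) = sqrt(1728 + 576) = sqrt(2304) = 48
θ = arctan(b/a) = arctan(24/41.5692) (quadrant-adjusted) = 30°
z = 48(cos 30° + i sin 30°)


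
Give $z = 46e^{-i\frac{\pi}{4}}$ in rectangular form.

a = r cos θ = 46 * sqrt(2)/2 = 23*sqrt(2)
b = r sin θ = 46 * -sqrt(2)/2 = -23*sqrt(2)
z = 23*sqrt(2) - 23*sqrt(2)i


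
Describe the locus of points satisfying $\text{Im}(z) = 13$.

Im(z) = y where z = x + yi; the equation y = 13 is satisfied by all points with that y-coordinate
Locus: Horizontal line y = 13


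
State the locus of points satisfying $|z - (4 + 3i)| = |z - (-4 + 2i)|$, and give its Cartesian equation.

|z - z1| = |z - z2| means z is equidistant from z1 and z2,
i.e. the perpendicular bisector of the segment from (4, 3) to (-4, 2) (midpoint (0, 5/2)).
With z = x + yi, square both sides:
(x - 4)^2 + (y - 3)^2 = (x - (-4))^2 + (y - 2)^2
The x^2 and y^2 terms cancel: -16x + (-2)y = 20 - 25 = -5
Simplify: 16x + 2y = 5
Locus: Perpendicular bisector of the segment from (4, 3) to (-4, 2): the line 16x + 2y = 5


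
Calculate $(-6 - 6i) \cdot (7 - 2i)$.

(a1*a2 - b1*b2) + (a1*b2 + b1*a2)i
= (-42 - 12) + (12 + (-42))i
= -54 - 30i


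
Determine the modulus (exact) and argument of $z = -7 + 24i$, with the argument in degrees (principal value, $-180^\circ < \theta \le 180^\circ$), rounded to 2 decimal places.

|z| = sqrt((-7)^2 + 24^2) = 25
arg(z) = arctan(b/a) = arctan(24/-7) (quadrant-adjusted) = 106.26°


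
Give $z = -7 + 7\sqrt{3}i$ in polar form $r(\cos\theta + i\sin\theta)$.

r = |z| = sqrt(a^2 + b^2) = sqrt((-7)^2 + (7*sqrt(3))^2) = sqrt(49 + 147) = sqrt(196) = 14
θ = arctan(b/a) = arctan(12.1244/-7) (quadrant-adjusted) = 120°
z = 14(cos 120° + i sin 120°)


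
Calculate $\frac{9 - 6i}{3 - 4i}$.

Multiply numerator and denominator by conjugate (3 + 4i):
= (9 - 6i)(3 + 4i) / (3^2 + (-4)^2)
= (51 + 18i) / 25
= 51/25 + (18/25)i


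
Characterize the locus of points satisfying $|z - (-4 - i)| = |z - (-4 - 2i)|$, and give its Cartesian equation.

|z - z1| = |z - z2| means z is equidistant from z1 and z2,
i.e. the perpendicular bisector of the segment from (-4, -1) to (-4, -2) (midpoint (-4, -3/2)).
With z = x + yi, square both sides:
(x - (-4))^2 + (y - (-1))^2 = (x - (-4))^2 + (y - (-2))^2
The x^2 and y^2 terms cancel: 0x + (-2)y = 20 - 17 = 3
Simplify: y = -3/2
Locus: Perpendicular bisector of the segment from (-4, -1) to (-4, -2): the line y = -3/2


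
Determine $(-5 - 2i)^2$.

(a + bi)^2 = a^2 - b^2 + 2abi
= (-5)^2 - (-2)^2 + 2*(-5)*(-2)i
= 21 + 20i


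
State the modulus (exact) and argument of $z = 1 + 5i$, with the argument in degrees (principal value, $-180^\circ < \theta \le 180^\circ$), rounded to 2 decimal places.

|z| = sqrt(1^2 + 5^2) = sqrt(26)
arg(z) = arctan(b/a) = arctan(5/1) (quadrant-adjusted) = 78.69°


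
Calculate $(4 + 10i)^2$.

(a + bi)^2 = a^2 - b^2 + 2abi
= 4^2 - 10^2 + 2*4*10i
= -84 + 80i


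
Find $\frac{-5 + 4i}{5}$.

Divisor is real, so divide each part by 5:
= -1 + (4/5)i


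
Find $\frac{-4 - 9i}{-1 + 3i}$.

Multiply numerator and denominator by conjugate (-1 - 3i):
= (-4 - 9i)(-1 - 3i) / ((-1)^2 + 3^2)
= (-23 + 21i) / 10
= -23/10 + (21/10)i


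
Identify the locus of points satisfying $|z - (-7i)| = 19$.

|z - z0| = r describes a circle centered at z0 with radius r
Here z0 = -7i and r = 19
Locus: Circle centered at (0, -7) with radius 19


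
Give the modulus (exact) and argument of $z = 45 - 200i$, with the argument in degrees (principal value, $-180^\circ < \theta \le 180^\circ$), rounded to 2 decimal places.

|z| = sqrt(45^2 + (-200)^2) = 205
arg(z) = arctan(b/a) = arctan(-200/45) (quadrant-adjusted) = -77.32°


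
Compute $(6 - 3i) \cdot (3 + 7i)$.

(a1*a2 - b1*b2) + (a1*b2 + b1*a2)i
= (18 - (-21)) + (42 + (-9))i
= 39 + 33i


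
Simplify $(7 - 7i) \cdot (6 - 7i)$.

(a1*a2 - b1*b2) + (a1*b2 + b1*a2)i
= (42 - 49) + (-49 + (-42))i
= -7 - 91i


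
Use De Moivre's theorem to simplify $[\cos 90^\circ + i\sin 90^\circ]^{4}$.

By De Moivre: z^n = r^n(cos(nθ) + i sin(nθ))
= 1^4(cos(4*90°) + i sin(4*90°))
= 1(cos 0° + i sin 0°)
= 1


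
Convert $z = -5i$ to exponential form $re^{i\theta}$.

r = |z| = sqrt((0)^2 + (-5)^2) = sqrt(0 + 25) = sqrt(25) = 5
a = 0 and b < 0, so z lies on the negative imaginary axis: θ = -90° = -π/2
z = 5e^(-i*π/2)


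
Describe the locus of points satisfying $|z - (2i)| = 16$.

|z - z0| = r describes a circle centered at z0 with radius r
Here z0 = 2i and r = 16
Locus: Circle centered at (0, 2) with radius 16


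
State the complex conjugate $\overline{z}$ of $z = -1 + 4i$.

If z = a + bi, then conjugate(z) = a - bi
conjugate(-1 + 4i) = -1 - 4i


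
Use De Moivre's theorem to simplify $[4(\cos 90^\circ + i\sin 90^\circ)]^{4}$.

By De Moivre: z^n = r^n(cos(nθ) + i sin(nθ))
= 4^4(cos(4*90°) + i sin(4*90°))
= 256(cos 0° + i sin 0°)
= 256


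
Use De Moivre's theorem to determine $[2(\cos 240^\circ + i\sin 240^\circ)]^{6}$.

By De Moivre: z^n = r^n(cos(nθ) + i sin(nθ))
= 2^6(cos(6*240°) + i sin(6*240°))
= 64(cos 0° + i sin 0°)
= 64


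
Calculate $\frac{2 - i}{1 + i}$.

Multiply numerator and denominator by conjugate (1 - i):
= (2 - i)(1 - i) / (1^2 + 1^2)
= (1 - 3i) / 2
= 1/2 - (3/2)i


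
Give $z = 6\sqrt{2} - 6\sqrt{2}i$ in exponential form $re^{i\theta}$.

r = |z| = sqrt((6*sqrt(2))^2 + (-6*sqrt(2))^2) = sqrt(72 + 72) = sqrt(144) = 12
θ = arctan(b/a) = arctan(-8.4853/8.4853) (quadrant-adjusted) = -45° = -π/4
z = 12e^(-i*π/4)


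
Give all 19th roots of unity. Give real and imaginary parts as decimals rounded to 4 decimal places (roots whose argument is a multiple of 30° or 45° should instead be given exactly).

ω_k = e^(2πik/19) = cos(2πk/19) + i sin(2πk/19) for k = 0, 1, ..., 18
Roots: 1, 0.9458 + 0.3247i, 0.7891 + 0.6142i, 0.5469 + 0.8372i, 0.2455 + 0.9694i, -0.0826 + 0.9966i, -0.4017 + 0.9158i, -0.6773 + 0.7357i, -0.8795 + 0.4759i, -0.9864 + 0.1646i, -0.9864 - 0.1646i, -0.8795 - 0.4759i, -0.6773 - 0.7357i, -0.4017 - 0.9158i, -0.0826 - 0.9966i, 0.2455 - 0.9694i, 0.5469 - 0.8372i, 0.7891 - 0.6142i, 0.9458 - 0.3247i


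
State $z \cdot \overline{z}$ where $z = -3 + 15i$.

z * conjugate(z) = |z|^2 = a^2 + b^2
= (-3)^2 + 15^2 = 234


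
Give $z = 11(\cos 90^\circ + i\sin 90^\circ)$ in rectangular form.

a = r cos θ = 11 * 0 = 0
b = r sin θ = 11 * 1 = 11
z = 11i


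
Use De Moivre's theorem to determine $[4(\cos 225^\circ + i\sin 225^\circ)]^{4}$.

By De Moivre: z^n = r^n(cos(nθ) + i sin(nθ))
= 4^4(cos(4*225°) + i sin(4*225°))
= 256(cos 180° + i sin 180°)
= -256


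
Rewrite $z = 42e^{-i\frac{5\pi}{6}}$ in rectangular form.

a = r cos θ = 42 * -sqrt(3)/2 = -21*sqrt(3)
b = r sin θ = 42 * -1/2 = -21
z = -21*sqrt(3) - 21i


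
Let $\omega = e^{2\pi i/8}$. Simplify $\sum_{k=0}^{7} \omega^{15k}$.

Let ζ = ω^15 = e^(2πi·15/8). Since 8 ∤ 15, ζ ≠ 1.
Sum = Σ_{k=0}^{7} ζ^k = (ζ^8 - 1)/(ζ - 1) = (ω^{15·8} - 1)/(ζ - 1) = (1 - 1)/(ζ - 1) = 0


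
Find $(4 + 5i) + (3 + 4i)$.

(4 + 3) + (5 + 4)i = 7 + 9i


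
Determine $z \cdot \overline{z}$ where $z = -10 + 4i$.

z * conjugate(z) = |z|^2 = a^2 + b^2
= (-10)^2 + 4^2 = 116


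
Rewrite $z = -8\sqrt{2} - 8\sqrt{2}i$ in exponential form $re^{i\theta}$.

r = |z| = sqrt((-8*sqrt(2))^2 + (-8*sqrt(2))^2) = sqrt(128 + 128) = sqrt(256) = 16
θ = arctan(b/a) = arctan(-11.3137/-11.3137) (quadrant-adjusted) = -135° = -3π/4
z = 16e^(-i*3π/4)


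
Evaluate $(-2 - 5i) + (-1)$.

(-2 + (-1)) + (-5 + 0)i = -3 - 5i


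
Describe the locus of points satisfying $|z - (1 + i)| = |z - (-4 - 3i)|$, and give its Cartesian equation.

|z - z1| = |z - z2| means z is equidistant from z1 and z2,
i.e. the perpendicular bisector of the segment from (1, 1) to (-4, -3) (midpoint (-3/2, -1)).
With z = x + yi, square both sides:
(x - 1)^2 + (y - 1)^2 = (x - (-4))^2 + (y - (-3))^2
The x^2 and y^2 terms cancel: -10x + (-8)y = 25 - 2 = 23
Simplify: 10x + 8y = -23
Locus: Perpendicular bisector of the segment from (1, 1) to (-4, -3): the line 10x + 8y = -23


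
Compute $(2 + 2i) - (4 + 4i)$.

(2 - 4) + (2 - 4)i = -2 - 2i


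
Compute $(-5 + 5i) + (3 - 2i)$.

(-5 + 3) + (5 + (-2))i = -2 + 3i


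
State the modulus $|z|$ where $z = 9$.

|z| = sqrt(a^2 + b^2) = sqrt(9^2 + 0^2) = sqrt(81) = 9


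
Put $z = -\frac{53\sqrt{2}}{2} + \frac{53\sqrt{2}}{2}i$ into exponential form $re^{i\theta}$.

r = |z| = sqrt((-53*sqrt(2)/2)^2 + (53*sqrt(2)/2)^2) = sqrt(2809/2 + 2809/2) = sqrt(2809) = 53
θ = arctan(b/a) = arctan(37.4767/-37.4767) (quadrant-adjusted) = 135° = 3π/4
z = 53e^(i*3π/4)


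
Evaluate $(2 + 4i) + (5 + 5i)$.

(2 + 5) + (4 + 5)i = 7 + 9i


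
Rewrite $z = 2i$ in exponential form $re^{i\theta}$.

r = |z| = sqrt((0)^2 + (2)^2) = sqrt(0 + 4) = sqrt(4) = 2
a = 0 and b > 0, so z lies on the positive imaginary axis: θ = 90° = π/2
z = 2e^(i*π/2)


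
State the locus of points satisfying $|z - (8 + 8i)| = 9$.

|z - z0| = r describes a circle centered at z0 with radius r
Here z0 = 8 + 8i and r = 9
Locus: Circle centered at (8, 8) with radius 9


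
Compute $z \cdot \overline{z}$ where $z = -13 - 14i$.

z * conjugate(z) = |z|^2 = a^2 + b^2
= (-13)^2 + (-14)^2 = 365


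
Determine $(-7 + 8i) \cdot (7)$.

(a1*a2 - b1*b2) + (a1*b2 + b1*a2)i
= (-49 - 0) + (0 + 56)i
= -49 + 56i


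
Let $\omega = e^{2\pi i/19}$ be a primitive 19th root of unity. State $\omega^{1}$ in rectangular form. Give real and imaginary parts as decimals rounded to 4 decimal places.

ω^1 = e^(2πi·1/19) = e^(i·2π/19)
= cos(2π/19) + i sin(2π/19)
= 0.9458 + 0.3247i


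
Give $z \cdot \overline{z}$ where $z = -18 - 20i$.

z * conjugate(z) = |z|^2 = a^2 + b^2
= (-18)^2 + (-20)^2 = 724


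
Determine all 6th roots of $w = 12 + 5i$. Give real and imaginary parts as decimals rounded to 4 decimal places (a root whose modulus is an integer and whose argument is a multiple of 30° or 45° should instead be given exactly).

|w| = 13, arg(w) ≈ 22.619865°
Root modulus = 13^(1/6) ≈ 1.533406
Root arguments: θ_k = (arg(w) + 360°k)/6 for k = 0, 1, ..., 5
Compute each root as (root modulus)(cos θ_k + i sin θ_k) using full-precision intermediates, then round to 4 decimal places.
Roots: 1.5301 + 0.1008i, 0.6777 + 1.3755i, -0.8524 + 1.2747i, -1.5301 - 0.1008i, -0.6777 - 1.3755i, 0.8524 - 1.2747i


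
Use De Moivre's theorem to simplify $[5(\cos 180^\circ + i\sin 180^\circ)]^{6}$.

By De Moivre: z^n = r^n(cos(nθ) + i sin(nθ))
= 5^6(cos(6*180°) + i sin(6*180°))
= 15625(cos 0° + i sin 0°)
= 15625


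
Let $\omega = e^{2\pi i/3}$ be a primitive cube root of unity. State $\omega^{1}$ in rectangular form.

ω^1 = e^(2πi·1/3) = e^(i·2π/3)
= cos(2π/3) + i sin(2π/3)
= -1/2 + (sqrt(3)/2)i


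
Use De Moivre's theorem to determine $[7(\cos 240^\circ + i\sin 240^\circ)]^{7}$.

By De Moivre: z^n = r^n(cos(nθ) + i sin(nθ))
= 7^7(cos(7*240°) + i sin(7*240°))
= 823543(cos 240° + i sin 240°)
= -823543/2 - (823543*sqrt(3)/2)i


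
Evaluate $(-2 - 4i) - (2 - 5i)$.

(-2 - 2) + (-4 - (-5))i = -4 + i


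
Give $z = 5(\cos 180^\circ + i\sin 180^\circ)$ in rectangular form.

a = r cos θ = 5 * -1 = -5
b = r sin θ = 5 * 0 = 0
z = -5


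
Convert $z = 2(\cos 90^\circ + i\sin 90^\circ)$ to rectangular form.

a = r cos θ = 2 * 0 = 0
b = r sin θ = 2 * 1 = 2
z = 2i


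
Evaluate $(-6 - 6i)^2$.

(a + bi)^2 = a^2 - b^2 + 2abi
= (-6)^2 - (-6)^2 + 2*(-6)*(-6)i
= 72i


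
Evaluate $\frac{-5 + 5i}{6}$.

Divisor is real, so divide each part by 6:
= -5/6 + (5/6)i


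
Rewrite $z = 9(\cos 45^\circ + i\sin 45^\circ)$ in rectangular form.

a = r cos θ = 9 * sqrt(2)/2 = 9*sqrt(2)/2
b = r sin θ = 9 * sqrt(2)/2 = 9*sqrt(2)/2
z = 9*sqrt(2)/2 + (9*sqrt(2)/2)i


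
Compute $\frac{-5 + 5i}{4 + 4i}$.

Multiply numerator and denominator by conjugate (4 - 4i):
= (-5 + 5i)(4 - 4i) / (4^2 + 4^2)
= (40i) / 32
Divide through by 8: (5i) / 4
= 0 + (5/4)i


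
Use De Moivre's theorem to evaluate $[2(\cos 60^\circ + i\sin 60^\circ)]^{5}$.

By De Moivre: z^n = r^n(cos(nθ) + i sin(nθ))
= 2^5(cos(5*60°) + i sin(5*60°))
= 32(cos 300° + i sin 300°)
= 16 - 16*sqrt(3)i


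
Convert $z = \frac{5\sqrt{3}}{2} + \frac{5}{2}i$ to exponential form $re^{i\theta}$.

r = |z| = sqrt((5*sqrt(3)/2)^2 + (5/2)^2) = sqrt(75/4 + 25/4) = sqrt(25) = 5
θ = arctan(b/a) = arctan(2.5/4.3301) (quadrant-adjusted) = 30° = π/6
z = 5e^(i*π/6)


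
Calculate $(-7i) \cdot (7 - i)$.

(a1*a2 - b1*b2) + (a1*b2 + b1*a2)i
= (0 - 7) + (0 + (-49))i
= -7 - 49i


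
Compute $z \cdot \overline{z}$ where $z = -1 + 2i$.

z * conjugate(z) = |z|^2 = a^2 + b^2
= (-1)^2 + 2^2 = 5


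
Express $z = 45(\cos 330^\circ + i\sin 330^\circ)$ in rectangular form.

a = r cos θ = 45 * sqrt(3)/2 = 45*sqrt(3)/2
b = r sin θ = 45 * -1/2 = -45/2
z = 45*sqrt(3)/2 - (45/2)i


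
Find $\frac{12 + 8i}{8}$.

Divisor is real, so divide each part by 8:
= 3/2 + i


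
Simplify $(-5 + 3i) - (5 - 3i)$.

(-5 - 5) + (3 - (-3))i = -10 + 6i


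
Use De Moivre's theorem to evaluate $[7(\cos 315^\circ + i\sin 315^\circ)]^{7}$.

By De Moivre: z^n = r^n(cos(nθ) + i sin(nθ))
= 7^7(cos(7*315°) + i sin(7*315°))
= 823543(cos 45° + i sin 45°)
= 823543*sqrt(2)/2 + (823543*sqrt(2)/2)i


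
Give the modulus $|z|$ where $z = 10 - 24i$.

|z| = sqrt(a^2 + b^2) = sqrt(10^2 + (-24)^2) = sqrt(676) = 26


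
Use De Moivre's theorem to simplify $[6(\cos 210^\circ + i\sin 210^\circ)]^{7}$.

By De Moivre: z^n = r^n(cos(nθ) + i sin(nθ))
= 6^7(cos(7*210°) + i sin(7*210°))
= 279936(cos 30° + i sin 30°)
= 139968*sqrt(3) + 139968i


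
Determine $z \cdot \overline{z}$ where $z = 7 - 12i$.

z * conjugate(z) = |z|^2 = a^2 + b^2
= 7^2 + (-12)^2 = 193


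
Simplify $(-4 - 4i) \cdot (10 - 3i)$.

(a1*a2 - b1*b2) + (a1*b2 + b1*a2)i
= (-40 - 12) + (12 + (-40))i
= -52 - 28i


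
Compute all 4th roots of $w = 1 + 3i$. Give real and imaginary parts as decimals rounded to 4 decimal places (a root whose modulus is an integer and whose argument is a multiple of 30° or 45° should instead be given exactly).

|w| = sqrt(10) ≈ 3.162278, arg(w) ≈ 71.565051°
Root modulus = sqrt(10)^(1/4) ≈ 1.333521
Root arguments: θ_k = (arg(w) + 360°k)/4 for k = 0, 1, ..., 3
Compute each root as (root modulus)(cos θ_k + i sin θ_k) using full-precision intermediates, then round to 4 decimal places.
Roots: 1.2690 + 0.4097i, -0.4097 + 1.2690i, -1.2690 - 0.4097i, 0.4097 - 1.2690i


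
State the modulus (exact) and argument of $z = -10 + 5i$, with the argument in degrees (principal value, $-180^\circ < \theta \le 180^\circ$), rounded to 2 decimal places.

|z| = sqrt((-10)^2 + 5^2) = sqrt(125)
arg(z) = arctan(b/a) = arctan(5/-10) (quadrant-adjusted) = 153.43°


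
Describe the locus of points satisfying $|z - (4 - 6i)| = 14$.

|z - z0| = r describes a circle centered at z0 with radius r
Here z0 = 4 - 6i and r = 14
Locus: Circle centered at (4, -6) with radius 14


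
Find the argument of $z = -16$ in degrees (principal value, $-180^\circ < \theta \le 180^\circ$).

b = 0 and a < 0, so z lies on the negative real axis: θ = 180°


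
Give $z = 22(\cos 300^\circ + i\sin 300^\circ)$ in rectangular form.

a = r cos θ = 22 * 1/2 = 11
b = r sin θ = 22 * -sqrt(3)/2 = -11*sqrt(3)
z = 11 - 11*sqrt(3)i


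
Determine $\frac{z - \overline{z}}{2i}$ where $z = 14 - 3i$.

z - conjugate(z) = 2bi
(z - conjugate(z))/(2i) = 2bi/(2i) = b = -3


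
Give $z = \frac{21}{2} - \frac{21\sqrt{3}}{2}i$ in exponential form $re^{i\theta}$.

r = |z| = sqrt((21/2)^2 + (-21*sqrt(3)/2)^2) = sqrt(441/4 + 1323/4) = sqrt(441) = 21
θ = arctan(b/a) = arctan(-18.1865/10.5) (quadrant-adjusted) = -60° = -π/3
z = 21e^(-i*π/3)


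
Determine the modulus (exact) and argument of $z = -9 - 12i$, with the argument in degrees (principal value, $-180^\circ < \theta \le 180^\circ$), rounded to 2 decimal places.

|z| = sqrt((-9)^2 + (-12)^2) = 15
arg(z) = arctan(b/a) = arctan(-12/-9) (quadrant-adjusted) = -126.87°


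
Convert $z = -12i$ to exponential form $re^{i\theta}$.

r = |z| = sqrt((0)^2 + (-12)^2) = sqrt(0 + 144) = sqrt(144) = 12
a = 0 and b < 0, so z lies on the negative imaginary axis: θ = -90° = -π/2
z = 12e^(-i*π/2)


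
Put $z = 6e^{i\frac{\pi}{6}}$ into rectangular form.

a = r cos θ = 6 * sqrt(3)/2 = 3*sqrt(3)
b = r sin θ = 6 * 1/2 = 3
z = 3*sqrt(3) + 3i


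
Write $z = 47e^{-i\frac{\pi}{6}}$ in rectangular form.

a = r cos θ = 47 * sqrt(3)/2 = 47*sqrt(3)/2
b = r sin θ = 47 * -1/2 = -47/2
z = 47*sqrt(3)/2 - (47/2)i


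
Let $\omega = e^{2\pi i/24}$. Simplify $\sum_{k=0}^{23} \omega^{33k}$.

Let ζ = ω^33 = e^(2πi·33/24). Since 24 ∤ 33, ζ ≠ 1.
Sum = Σ_{k=0}^{23} ζ^k = (ζ^24 - 1)/(ζ - 1) = (ω^{33·24} - 1)/(ζ - 1) = (1 - 1)/(ζ - 1) = 0


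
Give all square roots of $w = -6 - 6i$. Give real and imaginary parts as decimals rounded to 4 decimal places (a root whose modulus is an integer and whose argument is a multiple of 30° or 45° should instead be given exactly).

|w| = sqrt(72) ≈ 8.485281, arg(w) = 225°
Root modulus = sqrt(72)^(1/2) ≈ 2.912951
Root arguments: θ_k = (225° + 360°k)/2 for k = 0, 1, ..., 1
Compute each root as (root modulus)(cos θ_k + i sin θ_k) using full-precision intermediates, then round to 4 decimal places.
Roots: -1.1147 + 2.6912i, 1.1147 - 2.6912i


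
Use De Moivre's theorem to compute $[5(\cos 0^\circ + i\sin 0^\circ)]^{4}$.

By De Moivre: z^n = r^n(cos(nθ) + i sin(nθ))
= 5^4(cos(4*0°) + i sin(4*0°))
= 625(cos 0° + i sin 0°)
= 625


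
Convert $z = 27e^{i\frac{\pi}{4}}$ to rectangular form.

a = r cos θ = 27 * sqrt(2)/2 = 27*sqrt(2)/2
b = r sin θ = 27 * sqrt(2)/2 = 27*sqrt(2)/2
z = 27*sqrt(2)/2 + (27*sqrt(2)/2)i


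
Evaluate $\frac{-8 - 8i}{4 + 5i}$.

Multiply numerator and denominator by conjugate (4 - 5i):
= (-8 - 8i)(4 - 5i) / (4^2 + 5^2)
= (-72 + 8i) / 41
= -72/41 + (8/41)i


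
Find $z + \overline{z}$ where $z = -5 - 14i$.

z + conjugate(z) = (a + bi) + (a - bi) = 2a
= 2 * (-5) = -10


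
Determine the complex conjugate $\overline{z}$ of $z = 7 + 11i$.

If z = a + bi, then conjugate(z) = a - bi
conjugate(7 + 11i) = 7 - 11i


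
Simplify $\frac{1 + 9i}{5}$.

Divisor is real, so divide each part by 5:
= 1/5 + (9/5)i


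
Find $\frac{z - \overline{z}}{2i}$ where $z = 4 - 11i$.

z - conjugate(z) = 2bi
(z - conjugate(z))/(2i) = 2bi/(2i) = b = -11


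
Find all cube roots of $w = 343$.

|w| = 343, arg(w) = 0°
Root modulus = 343^(1/3) = 7
Root arguments: θ_k = (0° + 360°k)/3 for k = 0, 1, ..., 2
Roots: 7, -7/2 + (7*sqrt(3)/2)i, -7/2 - (7*sqrt(3)/2)i


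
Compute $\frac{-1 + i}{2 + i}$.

Multiply numerator and denominator by conjugate (2 - i):
= (-1 + i)(2 - i) / (2^2 + 1^2)
= (-1 + 3i) / 5
= -1/5 + (3/5)i


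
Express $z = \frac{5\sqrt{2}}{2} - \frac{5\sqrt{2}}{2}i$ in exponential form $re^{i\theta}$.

r = |z| = sqrt((5*sqrt(2)/2)^2 + (-5*sqrt(2)/2)^2) = sqrt(25/2 + 25/2) = sqrt(25) = 5
θ = arctan(b/a) = arctan(-3.5355/3.5355) (quadrant-adjusted) = -45° = -π/4
z = 5e^(-i*π/4)


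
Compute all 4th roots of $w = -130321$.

|w| = 130321, arg(w) = 180°
Root modulus = 130321^(1/4) = 19
Root arguments: θ_k = (180° + 360°k)/4 for k = 0, 1, ..., 3
Roots: 19*sqrt(2)/2 + (19*sqrt(2)/2)i, -19*sqrt(2)/2 + (19*sqrt(2)/2)i, -19*sqrt(2)/2 - (19*sqrt(2)/2)i, 19*sqrt(2)/2 - (19*sqrt(2)/2)i


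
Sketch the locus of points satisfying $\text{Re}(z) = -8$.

Re(z) = x where z = x + yi; the equation x = -8 is satisfied by all points with that x-coordinate
Locus: Vertical line x = -8


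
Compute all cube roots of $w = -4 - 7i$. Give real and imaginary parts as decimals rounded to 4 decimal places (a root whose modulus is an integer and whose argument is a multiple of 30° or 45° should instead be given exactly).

|w| = sqrt(65) ≈ 8.062258, arg(w) ≈ 240.255119°
Root modulus = sqrt(65)^(1/3) ≈ 2.005175
Root arguments: θ_k = (arg(w) + 360°k)/3 for k = 0, 1, ..., 2
Compute each root as (root modulus)(cos θ_k + i sin θ_k) using full-precision intermediates, then round to 4 decimal places.
Roots: 0.3453 + 1.9752i, -1.8832 - 0.6886i, 1.5380 - 1.2866i


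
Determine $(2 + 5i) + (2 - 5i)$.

(2 + 2) + (5 + (-5))i = 4


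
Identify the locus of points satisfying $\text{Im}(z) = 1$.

Im(z) = y where z = x + yi; the equation y = 1 is satisfied by all points with that y-coordinate
Locus: Horizontal line y = 1


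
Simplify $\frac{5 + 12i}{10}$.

Divisor is real, so divide each part by 10:
= 1/2 + (6/5)i


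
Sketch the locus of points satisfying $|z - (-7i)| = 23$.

|z - z0| = r describes a circle centered at z0 with radius r
Here z0 = -7i and r = 23
Locus: Circle centered at (0, -7) with radius 23


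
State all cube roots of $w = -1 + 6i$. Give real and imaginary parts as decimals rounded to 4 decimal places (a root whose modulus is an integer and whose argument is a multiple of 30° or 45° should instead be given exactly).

|w| = sqrt(37) ≈ 6.082763, arg(w) ≈ 99.462322°
Root modulus = sqrt(37)^(1/3) ≈ 1.825437
Root arguments: θ_k = (arg(w) + 360°k)/3 for k = 0, 1, ..., 2
Compute each root as (root modulus)(cos θ_k + i sin θ_k) using full-precision intermediates, then round to 4 decimal places.
Roots: 1.5283 + 0.9983i, -1.6287 + 0.8244i, 0.1004 - 1.8227i


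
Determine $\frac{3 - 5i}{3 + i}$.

Multiply numerator and denominator by conjugate (3 - i):
= (3 - 5i)(3 - i) / (3^2 + 1^2)
= (4 - 18i) / 10
Divide through by 2: (2 - 9i) / 5
= 2/5 - (9/5)i


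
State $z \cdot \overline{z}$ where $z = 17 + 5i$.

z * conjugate(z) = |z|^2 = a^2 + b^2
= 17^2 + 5^2 = 314


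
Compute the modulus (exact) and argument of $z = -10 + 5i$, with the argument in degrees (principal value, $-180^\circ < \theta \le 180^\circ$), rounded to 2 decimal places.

|z| = sqrt((-10)^2 + 5^2) = sqrt(125)
arg(z) = arctan(b/a) = arctan(5/-10) (quadrant-adjusted) = 153.43°


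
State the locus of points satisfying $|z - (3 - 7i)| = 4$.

|z - z0| = r describes a circle centered at z0 with radius r
Here z0 = 3 - 7i and r = 4
Locus: Circle centered at (3, -7) with radius 4


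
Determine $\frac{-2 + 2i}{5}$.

Divisor is real, so divide each part by 5:
= -2/5 + (2/5)i


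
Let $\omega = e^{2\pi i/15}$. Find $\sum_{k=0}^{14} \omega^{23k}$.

Let ζ = ω^23 = e^(2πi·23/15). Since 15 ∤ 23, ζ ≠ 1.
Sum = Σ_{k=0}^{14} ζ^k = (ζ^15 - 1)/(ζ - 1) = (ω^{23·15} - 1)/(ζ - 1) = (1 - 1)/(ζ - 1) = 0


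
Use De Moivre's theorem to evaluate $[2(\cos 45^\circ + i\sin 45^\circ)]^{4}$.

By De Moivre: z^n = r^n(cos(nθ) + i sin(nθ))
= 2^4(cos(4*45°) + i sin(4*45°))
= 16(cos 180° + i sin 180°)
= -16


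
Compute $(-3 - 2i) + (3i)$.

(-3 + 0) + (-2 + 3)i = -3 + i


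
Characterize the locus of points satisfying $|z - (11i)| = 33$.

|z - z0| = r describes a circle centered at z0 with radius r
Here z0 = 11i and r = 33
Locus: Circle centered at (0, 11) with radius 33


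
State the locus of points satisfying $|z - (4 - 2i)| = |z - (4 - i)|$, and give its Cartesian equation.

|z - z1| = |z - z2| means z is equidistant from z1 and z2,
i.e. the perpendicular bisector of the segment from (4, -2) to (4, -1) (midpoint (4, -3/2)).
With z = x + yi, square both sides:
(x - 4)^2 + (y - (-2))^2 = (x - 4)^2 + (y - (-1))^2
The x^2 and y^2 terms cancel: 0x + 2y = 17 - 20 = -3
Simplify: y = -3/2
Locus: Perpendicular bisector of the segment from (4, -2) to (4, -1): the line y = -3/2


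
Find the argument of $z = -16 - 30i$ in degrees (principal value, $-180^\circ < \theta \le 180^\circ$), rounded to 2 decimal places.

θ = arctan(b/a) = arctan(-30/-16) (quadrant-adjusted) = -118.07°


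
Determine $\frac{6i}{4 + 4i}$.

Multiply numerator and denominator by conjugate (4 - 4i):
= (6i)(4 - 4i) / (4^2 + 4^2)
= (24 + 24i) / 32
Divide through by 8: (3 + 3i) / 4
= 3/4 + (3/4)i


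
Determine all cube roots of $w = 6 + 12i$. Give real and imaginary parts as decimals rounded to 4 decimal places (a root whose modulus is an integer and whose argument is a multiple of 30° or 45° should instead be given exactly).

|w| = sqrt(180) ≈ 13.416408, arg(w) ≈ 63.434949°
Root modulus = sqrt(180)^(1/3) ≈ 2.376177
Root arguments: θ_k = (arg(w) + 360°k)/3 for k = 0, 1, ..., 2
Compute each root as (root modulus)(cos θ_k + i sin θ_k) using full-precision intermediates, then round to 4 decimal places.
Roots: 2.2162 + 0.8572i, -1.8504 + 1.4907i, -0.3658 - 2.3479i


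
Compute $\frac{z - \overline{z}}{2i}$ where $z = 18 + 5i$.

z - conjugate(z) = 2bi
(z - conjugate(z))/(2i) = 2bi/(2i) = b = 5


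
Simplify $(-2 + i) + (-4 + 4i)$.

(-2 + (-4)) + (1 + 4)i = -6 + 5i


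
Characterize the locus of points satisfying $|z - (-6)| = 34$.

|z - z0| = r describes a circle centered at z0 with radius r
Here z0 = -6 and r = 34
Locus: Circle centered at (-6, 0) with radius 34


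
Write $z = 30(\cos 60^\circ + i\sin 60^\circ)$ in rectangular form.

a = r cos θ = 30 * 1/2 = 15
b = r sin θ = 30 * sqrt(3)/2 = 15*sqrt(3)
z = 15 + 15*sqrt(3)i


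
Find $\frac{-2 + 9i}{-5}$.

Divisor is real, so divide each part by -5:
= 2/5 - (9/5)i


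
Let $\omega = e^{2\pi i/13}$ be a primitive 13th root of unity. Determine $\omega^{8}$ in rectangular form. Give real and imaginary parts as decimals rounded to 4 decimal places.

ω^8 = e^(2πi·8/13) = e^(i·16π/13)
= cos(16π/13) + i sin(16π/13)
= -0.7485 - 0.6631i


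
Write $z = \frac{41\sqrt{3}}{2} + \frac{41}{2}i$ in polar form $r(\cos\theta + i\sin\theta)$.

r = |z| = sqrt(a^2 + b^2) = sqrt((41*sqrt(3)/2)^2 + (41/2)^2) = sqrt(5043/4 + 1681/4) = sqrt(1681) = 41
θ = arctan(b/a) = arctan(20.5/35.507) (quadrant-adjusted) = 30°
z = 41(cos 30° + i sin 30°)


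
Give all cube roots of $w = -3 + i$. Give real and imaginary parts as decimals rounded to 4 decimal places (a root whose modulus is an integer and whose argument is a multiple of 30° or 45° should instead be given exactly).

|w| = sqrt(10) ≈ 3.162278, arg(w) ≈ 161.565051°
Root modulus = sqrt(10)^(1/3) ≈ 1.467799
Root arguments: θ_k = (arg(w) + 360°k)/3 for k = 0, 1, ..., 2
Compute each root as (root modulus)(cos θ_k + i sin θ_k) using full-precision intermediates, then round to 4 decimal places.
Roots: 0.8658 + 1.1853i, -1.4594 + 0.1571i, 0.5936 - 1.3424i


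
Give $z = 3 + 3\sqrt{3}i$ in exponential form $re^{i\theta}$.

r = |z| = sqrt((3)^2 + (3*sqrt(3))^2) = sqrt(9 + 27) = sqrt(36) = 6
θ = arctan(b/a) = arctan(5.1962/3) (quadrant-adjusted) = 60° = π/3
z = 6e^(i*π/3)


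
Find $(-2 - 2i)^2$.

(a + bi)^2 = a^2 - b^2 + 2abi
= (-2)^2 - (-2)^2 + 2*(-2)*(-2)i
= 8i


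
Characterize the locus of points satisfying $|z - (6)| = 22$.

|z - z0| = r describes a circle centered at z0 with radius r
Here z0 = 6 and r = 22
Locus: Circle centered at (6, 0) with radius 22


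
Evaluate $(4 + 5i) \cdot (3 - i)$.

(a1*a2 - b1*b2) + (a1*b2 + b1*a2)i
= (12 - (-5)) + (-4 + 15)i
= 17 + 11i


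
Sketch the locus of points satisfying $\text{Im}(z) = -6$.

Im(z) = y where z = x + yi; the equation y = -6 is satisfied by all points with that y-coordinate
Locus: Horizontal line y = -6


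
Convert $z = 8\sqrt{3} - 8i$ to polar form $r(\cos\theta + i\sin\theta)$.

r = |z| = sqrt(a^2 + b^2) = sqrt((8*sqrt(3))^2 + (-8)^2) = sqrt(192 + 64) = sqrt(256) = 16
θ = arctan(b/a) = arctan(-8/13.8564) (quadrant-adjusted) = 330°
z = 16(cos 330° + i sin 330°)


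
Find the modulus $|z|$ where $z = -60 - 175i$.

|z| = sqrt(a^2 + b^2) = sqrt((-60)^2 + (-175)^2) = sqrt(34225) = 185


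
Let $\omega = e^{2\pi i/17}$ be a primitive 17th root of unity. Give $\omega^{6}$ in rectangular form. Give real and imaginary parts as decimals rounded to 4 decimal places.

ω^6 = e^(2πi·6/17) = e^(i·12π/17)
= cos(12π/17) + i sin(12π/17)
= -0.6026 + 0.7980i


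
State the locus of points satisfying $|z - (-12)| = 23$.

|z - z0| = r describes a circle centered at z0 with radius r
Here z0 = -12 and r = 23
Locus: Circle centered at (-12, 0) with radius 23
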